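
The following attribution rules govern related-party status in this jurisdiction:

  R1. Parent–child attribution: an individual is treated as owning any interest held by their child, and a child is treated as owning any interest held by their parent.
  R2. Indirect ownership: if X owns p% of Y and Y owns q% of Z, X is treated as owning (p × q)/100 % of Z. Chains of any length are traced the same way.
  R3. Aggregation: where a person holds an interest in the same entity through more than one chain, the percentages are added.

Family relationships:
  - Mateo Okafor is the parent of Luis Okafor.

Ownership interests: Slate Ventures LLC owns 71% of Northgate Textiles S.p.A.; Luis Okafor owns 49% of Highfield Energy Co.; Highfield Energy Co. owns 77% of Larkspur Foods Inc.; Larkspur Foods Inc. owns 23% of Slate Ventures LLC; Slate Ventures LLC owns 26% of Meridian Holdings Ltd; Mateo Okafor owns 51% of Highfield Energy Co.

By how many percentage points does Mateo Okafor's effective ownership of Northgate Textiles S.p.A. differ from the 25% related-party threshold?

By parent–child attribution (R1), Mateo Okafor is treated as also owning Luis Okafor's interest in Highfield Energy Co, giving 51% + 49% = 100%.
Chain via Highfield Energy Co. → Larkspur Foods Inc. → Slate Ventures LLC (R2): 100% × 77% × 23% × 71% = 12.5741% of Northgate Textiles S.p.A.
12.5741% falls short of the 25% threshold by 12.4259 percentage points.

12.4259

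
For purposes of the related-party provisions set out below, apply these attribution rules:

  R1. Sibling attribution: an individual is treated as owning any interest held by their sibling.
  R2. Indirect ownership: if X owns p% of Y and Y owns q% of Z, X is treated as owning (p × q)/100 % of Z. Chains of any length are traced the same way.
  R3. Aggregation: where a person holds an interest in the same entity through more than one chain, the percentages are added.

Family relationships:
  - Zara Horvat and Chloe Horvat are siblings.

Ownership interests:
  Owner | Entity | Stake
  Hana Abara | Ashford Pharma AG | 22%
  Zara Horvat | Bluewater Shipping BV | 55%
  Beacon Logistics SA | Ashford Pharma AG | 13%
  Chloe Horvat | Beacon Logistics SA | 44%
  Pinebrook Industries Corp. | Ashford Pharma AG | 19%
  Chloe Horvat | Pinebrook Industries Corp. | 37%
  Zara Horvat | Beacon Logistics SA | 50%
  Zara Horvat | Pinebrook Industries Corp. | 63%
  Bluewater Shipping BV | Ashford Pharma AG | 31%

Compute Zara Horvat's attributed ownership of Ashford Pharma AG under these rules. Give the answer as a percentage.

48.27%

By sibling attribution (R1), Zara Horvat is treated as also owning Chloe Horvat's interest in Pinebrook Industries Corp, giving 63% + 37% = 100%.
By sibling attribution (R1), Zara Horvat is treated as also owning Chloe Horvat's interest in Beacon Logistics SA, giving 50% + 44% = 94%.
Chain via Pinebrook Industries Corp. (R2): 100% × 19% = 19% of Ashford Pharma AG.
Chain via Beacon Logistics SA (R2): 94% × 13% = 12.22% of Ashford Pharma AG.
Chain via Bluewater Shipping BV (R2): 55% × 31% = 17.05% of Ashford Pharma AG.
Aggregating (R3): 19% + 12.22% + 17.05% = 48.27%.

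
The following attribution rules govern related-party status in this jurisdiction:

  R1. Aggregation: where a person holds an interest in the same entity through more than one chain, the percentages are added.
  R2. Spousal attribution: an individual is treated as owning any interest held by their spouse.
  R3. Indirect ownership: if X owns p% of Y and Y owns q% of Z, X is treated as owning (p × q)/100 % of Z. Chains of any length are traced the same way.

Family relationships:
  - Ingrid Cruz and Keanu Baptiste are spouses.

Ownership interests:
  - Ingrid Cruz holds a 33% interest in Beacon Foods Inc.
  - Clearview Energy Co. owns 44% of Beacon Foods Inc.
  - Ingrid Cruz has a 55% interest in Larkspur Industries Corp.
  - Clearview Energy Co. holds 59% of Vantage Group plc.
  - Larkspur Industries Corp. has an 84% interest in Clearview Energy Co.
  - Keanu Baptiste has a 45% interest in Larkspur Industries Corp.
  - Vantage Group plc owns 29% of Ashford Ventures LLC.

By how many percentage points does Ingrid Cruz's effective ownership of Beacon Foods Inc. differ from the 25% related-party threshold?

44.96

By spousal attribution (R2), Ingrid Cruz is treated as also owning Keanu Baptiste's interest in Larkspur Industries Corp, giving 55% + 45% = 100%.
Chain via Larkspur Industries Corp. → Clearview Energy Co. (R3): 100% × 84% × 44% = 36.96% of Beacon Foods Inc.
Direct interest in Beacon Foods Inc: 33%.
Aggregating (R1): 36.96% + 33% = 69.96%.
69.96% exceeds the 25% threshold by 44.96 percentage points.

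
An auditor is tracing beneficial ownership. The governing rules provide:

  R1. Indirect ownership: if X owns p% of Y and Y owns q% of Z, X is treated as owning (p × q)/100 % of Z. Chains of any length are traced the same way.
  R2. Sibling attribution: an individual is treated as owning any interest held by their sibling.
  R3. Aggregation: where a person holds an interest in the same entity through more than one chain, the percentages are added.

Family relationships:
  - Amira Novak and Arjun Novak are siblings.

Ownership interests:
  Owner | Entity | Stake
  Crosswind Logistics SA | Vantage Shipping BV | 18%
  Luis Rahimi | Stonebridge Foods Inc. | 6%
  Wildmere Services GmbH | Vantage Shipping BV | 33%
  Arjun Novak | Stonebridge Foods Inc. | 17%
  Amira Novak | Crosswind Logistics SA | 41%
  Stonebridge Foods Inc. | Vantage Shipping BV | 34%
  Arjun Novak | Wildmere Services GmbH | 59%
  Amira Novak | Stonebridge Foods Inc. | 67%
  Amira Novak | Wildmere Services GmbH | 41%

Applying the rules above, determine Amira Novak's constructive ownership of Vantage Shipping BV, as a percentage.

By sibling attribution (R2), Amira Novak is treated as also owning Arjun Novak's interest in Stonebridge Foods Inc, giving 67% + 17% = 84%.
By sibling attribution (R2), Amira Novak is treated as also owning Arjun Novak's interest in Wildmere Services GmbH, giving 41% + 59% = 100%.
Chain via Crosswind Logistics SA (R1): 41% × 18% = 7.38% of Vantage Shipping BV.
Chain via Stonebridge Foods Inc. (R1): 84% × 34% = 28.56% of Vantage Shipping BV.
Chain via Wildmere Services GmbH (R1): 100% × 33% = 33% of Vantage Shipping BV.
Aggregating (R3): 7.38% + 28.56% + 33% = 68.94%.

68.94%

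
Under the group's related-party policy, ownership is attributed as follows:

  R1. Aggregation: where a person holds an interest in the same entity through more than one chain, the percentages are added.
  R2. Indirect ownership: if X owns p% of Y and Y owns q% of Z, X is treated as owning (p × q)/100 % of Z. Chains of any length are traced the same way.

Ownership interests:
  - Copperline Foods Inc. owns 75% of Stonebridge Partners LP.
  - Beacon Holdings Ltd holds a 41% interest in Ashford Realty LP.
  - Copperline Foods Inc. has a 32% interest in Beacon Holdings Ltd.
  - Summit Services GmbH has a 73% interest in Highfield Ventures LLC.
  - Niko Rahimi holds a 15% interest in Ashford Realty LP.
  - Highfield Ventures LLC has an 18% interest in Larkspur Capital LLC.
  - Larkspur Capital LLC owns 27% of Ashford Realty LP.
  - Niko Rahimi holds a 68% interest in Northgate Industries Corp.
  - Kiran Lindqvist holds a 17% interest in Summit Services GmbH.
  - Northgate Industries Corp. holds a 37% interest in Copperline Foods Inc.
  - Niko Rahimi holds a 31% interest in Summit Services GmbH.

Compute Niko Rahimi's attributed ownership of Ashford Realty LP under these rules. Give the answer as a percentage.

19.40081%

Chain via Summit Services GmbH → Highfield Ventures LLC → Larkspur Capital LLC (R2): 31% × 73% × 18% × 27% = 1.099818% of Ashford Realty LP.
Chain via Northgate Industries Corp. → Copperline Foods Inc. → Beacon Holdings Ltd (R2): 68% × 37% × 32% × 41% = 3.300992% of Ashford Realty LP.
Direct interest in Ashford Realty LP: 15%.
Aggregating (R1): 1.099818% + 3.300992% + 15% = 19.40081%.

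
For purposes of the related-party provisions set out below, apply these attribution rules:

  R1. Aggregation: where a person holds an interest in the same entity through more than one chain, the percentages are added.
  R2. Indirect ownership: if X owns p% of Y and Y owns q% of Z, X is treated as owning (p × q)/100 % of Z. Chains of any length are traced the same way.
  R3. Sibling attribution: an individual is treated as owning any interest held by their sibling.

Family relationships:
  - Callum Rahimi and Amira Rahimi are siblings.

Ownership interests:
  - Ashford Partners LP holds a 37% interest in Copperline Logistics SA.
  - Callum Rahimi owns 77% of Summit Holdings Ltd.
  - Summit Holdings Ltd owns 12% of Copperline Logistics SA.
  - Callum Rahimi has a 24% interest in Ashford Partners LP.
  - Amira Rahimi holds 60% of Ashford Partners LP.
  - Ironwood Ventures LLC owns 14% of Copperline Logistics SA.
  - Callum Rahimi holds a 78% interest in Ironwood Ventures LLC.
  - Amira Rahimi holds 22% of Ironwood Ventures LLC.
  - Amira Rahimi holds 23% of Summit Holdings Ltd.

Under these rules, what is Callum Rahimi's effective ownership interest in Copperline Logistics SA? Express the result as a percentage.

57.08%

By sibling attribution (R3), Callum Rahimi is treated as also owning Amira Rahimi's interest in Ironwood Ventures LLC, giving 78% + 22% = 100%.
By sibling attribution (R3), Callum Rahimi is treated as also owning Amira Rahimi's interest in Summit Holdings Ltd, giving 77% + 23% = 100%.
By sibling attribution (R3), Callum Rahimi is treated as also owning Amira Rahimi's interest in Ashford Partners LP, giving 24% + 60% = 84%.
Chain via Ironwood Ventures LLC (R2): 100% × 14% = 14% of Copperline Logistics SA.
Chain via Summit Holdings Ltd (R2): 100% × 12% = 12% of Copperline Logistics SA.
Chain via Ashford Partners LP (R2): 84% × 37% = 31.08% of Copperline Logistics SA.
Aggregating (R1): 14% + 12% + 31.08% = 57.08%.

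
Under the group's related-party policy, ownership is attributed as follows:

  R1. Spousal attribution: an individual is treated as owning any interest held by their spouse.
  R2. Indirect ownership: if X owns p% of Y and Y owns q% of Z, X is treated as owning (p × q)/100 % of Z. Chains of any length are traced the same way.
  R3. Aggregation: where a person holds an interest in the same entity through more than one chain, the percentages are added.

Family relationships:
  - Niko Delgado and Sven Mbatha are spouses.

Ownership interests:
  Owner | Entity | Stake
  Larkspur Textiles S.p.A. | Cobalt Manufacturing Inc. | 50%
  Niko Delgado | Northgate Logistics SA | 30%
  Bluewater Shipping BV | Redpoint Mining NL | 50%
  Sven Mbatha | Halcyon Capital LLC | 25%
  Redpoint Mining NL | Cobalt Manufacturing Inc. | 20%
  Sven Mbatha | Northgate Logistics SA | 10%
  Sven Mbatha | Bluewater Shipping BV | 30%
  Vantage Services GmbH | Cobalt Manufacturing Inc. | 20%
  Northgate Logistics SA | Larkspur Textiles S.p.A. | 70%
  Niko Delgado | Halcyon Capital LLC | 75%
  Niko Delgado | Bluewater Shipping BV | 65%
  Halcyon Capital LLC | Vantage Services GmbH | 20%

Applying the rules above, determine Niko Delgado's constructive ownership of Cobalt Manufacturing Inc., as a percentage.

27.5%

By spousal attribution (R1), Niko Delgado is treated as also owning Sven Mbatha's interest in Bluewater Shipping BV, giving 65% + 30% = 95%.
By spousal attribution (R1), Niko Delgado is treated as also owning Sven Mbatha's interest in Northgate Logistics SA, giving 30% + 10% = 40%.
By spousal attribution (R1), Niko Delgado is treated as also owning Sven Mbatha's interest in Halcyon Capital LLC, giving 75% + 25% = 100%.
Chain via Bluewater Shipping BV → Redpoint Mining NL (R2): 95% × 50% × 20% = 9.5% of Cobalt Manufacturing Inc.
Chain via Northgate Logistics SA → Larkspur Textiles S.p.A. (R2): 40% × 70% × 50% = 14% of Cobalt Manufacturing Inc.
Chain via Halcyon Capital LLC → Vantage Services GmbH (R2): 100% × 20% × 20% = 4% of Cobalt Manufacturing Inc.
Aggregating (R3): 9.5% + 14% + 4% = 27.5%.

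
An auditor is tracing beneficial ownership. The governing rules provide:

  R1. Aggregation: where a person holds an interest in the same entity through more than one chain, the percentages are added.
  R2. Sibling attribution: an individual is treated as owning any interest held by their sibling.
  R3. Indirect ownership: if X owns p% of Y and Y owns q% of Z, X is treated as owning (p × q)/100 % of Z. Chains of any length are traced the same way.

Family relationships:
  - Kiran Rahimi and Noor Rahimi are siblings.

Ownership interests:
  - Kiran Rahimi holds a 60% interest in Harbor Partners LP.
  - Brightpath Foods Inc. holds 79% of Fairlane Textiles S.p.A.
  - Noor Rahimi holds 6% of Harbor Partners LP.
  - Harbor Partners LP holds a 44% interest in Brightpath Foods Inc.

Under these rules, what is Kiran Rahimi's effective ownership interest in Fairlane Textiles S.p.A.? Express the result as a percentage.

By sibling attribution (R2), Kiran Rahimi is treated as also owning Noor Rahimi's interest in Harbor Partners LP, giving 60% + 6% = 66%.
Chain via Harbor Partners LP → Brightpath Foods Inc. (R3): 66% × 44% × 79% = 22.9416% of Fairlane Textiles S.p.A.

22.9416%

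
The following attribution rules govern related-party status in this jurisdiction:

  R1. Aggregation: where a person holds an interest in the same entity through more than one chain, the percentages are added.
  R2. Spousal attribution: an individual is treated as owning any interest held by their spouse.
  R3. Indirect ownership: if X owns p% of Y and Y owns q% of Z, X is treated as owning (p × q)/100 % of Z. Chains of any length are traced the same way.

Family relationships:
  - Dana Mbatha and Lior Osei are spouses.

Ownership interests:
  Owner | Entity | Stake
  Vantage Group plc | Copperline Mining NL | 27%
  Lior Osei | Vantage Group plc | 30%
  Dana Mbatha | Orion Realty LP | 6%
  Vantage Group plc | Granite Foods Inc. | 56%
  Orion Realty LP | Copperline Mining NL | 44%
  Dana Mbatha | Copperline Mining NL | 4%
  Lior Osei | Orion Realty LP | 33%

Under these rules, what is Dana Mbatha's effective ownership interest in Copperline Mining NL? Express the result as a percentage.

By spousal attribution (R2), Dana Mbatha is treated as also owning Lior Osei's interest in Orion Realty LP, giving 6% + 33% = 39%.
By spousal attribution (R2), Dana Mbatha is treated as owning Lior Osei's 30% interest in Vantage Group plc.
Chain via Orion Realty LP (R3): 39% × 44% = 17.16% of Copperline Mining NL.
Direct interest in Copperline Mining NL: 4%.
Chain via Vantage Group plc (R3): 30% × 27% = 8.1% of Copperline Mining NL.
Aggregating (R1): 17.16% + 4% + 8.1% = 29.26%.

29.26%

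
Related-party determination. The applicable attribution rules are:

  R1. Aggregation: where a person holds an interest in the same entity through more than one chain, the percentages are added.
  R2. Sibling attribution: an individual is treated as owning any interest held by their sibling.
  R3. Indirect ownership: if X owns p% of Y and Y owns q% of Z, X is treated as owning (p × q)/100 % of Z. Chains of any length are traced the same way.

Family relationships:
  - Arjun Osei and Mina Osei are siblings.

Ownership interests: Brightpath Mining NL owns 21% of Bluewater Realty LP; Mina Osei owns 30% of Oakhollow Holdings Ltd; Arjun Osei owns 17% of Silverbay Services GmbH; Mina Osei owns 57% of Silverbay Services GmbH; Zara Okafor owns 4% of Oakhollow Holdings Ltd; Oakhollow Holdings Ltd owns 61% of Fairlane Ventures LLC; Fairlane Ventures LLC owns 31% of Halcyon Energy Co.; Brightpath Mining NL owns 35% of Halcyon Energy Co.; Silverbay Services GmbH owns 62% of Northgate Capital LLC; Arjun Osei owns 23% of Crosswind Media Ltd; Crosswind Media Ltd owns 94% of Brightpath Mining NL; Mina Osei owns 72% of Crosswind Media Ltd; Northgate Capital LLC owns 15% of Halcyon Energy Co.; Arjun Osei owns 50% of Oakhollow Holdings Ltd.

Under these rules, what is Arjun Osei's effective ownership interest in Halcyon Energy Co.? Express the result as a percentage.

By sibling attribution (R2), Arjun Osei is treated as also owning Mina Osei's interest in Oakhollow Holdings Ltd, giving 50% + 30% = 80%.
By sibling attribution (R2), Arjun Osei is treated as also owning Mina Osei's interest in Crosswind Media Ltd, giving 23% + 72% = 95%.
By sibling attribution (R2), Arjun Osei is treated as also owning Mina Osei's interest in Silverbay Services GmbH, giving 17% + 57% = 74%.
Chain via Oakhollow Holdings Ltd → Fairlane Ventures LLC (R3): 80% × 61% × 31% = 15.128% of Halcyon Energy Co.
Chain via Crosswind Media Ltd → Brightpath Mining NL (R3): 95% × 94% × 35% = 31.255% of Halcyon Energy Co.
Chain via Silverbay Services GmbH → Northgate Capital LLC (R3): 74% × 62% × 15% = 6.882% of Halcyon Energy Co.
Aggregating (R1): 15.128% + 31.255% + 6.882% = 53.265%.

53.265%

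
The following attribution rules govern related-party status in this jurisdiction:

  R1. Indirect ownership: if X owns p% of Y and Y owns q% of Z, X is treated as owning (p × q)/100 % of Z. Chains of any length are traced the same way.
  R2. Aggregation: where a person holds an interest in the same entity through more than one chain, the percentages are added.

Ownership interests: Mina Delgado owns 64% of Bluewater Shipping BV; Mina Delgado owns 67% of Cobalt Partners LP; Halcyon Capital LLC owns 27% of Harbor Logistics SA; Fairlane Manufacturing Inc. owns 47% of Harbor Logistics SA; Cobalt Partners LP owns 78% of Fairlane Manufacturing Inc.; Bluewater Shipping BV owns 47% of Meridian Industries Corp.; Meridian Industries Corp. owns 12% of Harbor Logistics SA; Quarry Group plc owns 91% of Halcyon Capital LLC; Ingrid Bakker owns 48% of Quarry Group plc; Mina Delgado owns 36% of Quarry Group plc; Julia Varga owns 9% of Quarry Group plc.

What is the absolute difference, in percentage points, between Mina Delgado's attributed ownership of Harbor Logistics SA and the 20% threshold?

Chain via Cobalt Partners LP → Fairlane Manufacturing Inc. (R1): 67% × 78% × 47% = 24.5622% of Harbor Logistics SA.
Chain via Quarry Group plc → Halcyon Capital LLC (R1): 36% × 91% × 27% = 8.8452% of Harbor Logistics SA.
Chain via Bluewater Shipping BV → Meridian Industries Corp. (R1): 64% × 47% × 12% = 3.6096% of Harbor Logistics SA.
Aggregating (R2): 24.5622% + 8.8452% + 3.6096% = 37.017%.
37.017% exceeds the 20% threshold by 17.017 percentage points.

17.017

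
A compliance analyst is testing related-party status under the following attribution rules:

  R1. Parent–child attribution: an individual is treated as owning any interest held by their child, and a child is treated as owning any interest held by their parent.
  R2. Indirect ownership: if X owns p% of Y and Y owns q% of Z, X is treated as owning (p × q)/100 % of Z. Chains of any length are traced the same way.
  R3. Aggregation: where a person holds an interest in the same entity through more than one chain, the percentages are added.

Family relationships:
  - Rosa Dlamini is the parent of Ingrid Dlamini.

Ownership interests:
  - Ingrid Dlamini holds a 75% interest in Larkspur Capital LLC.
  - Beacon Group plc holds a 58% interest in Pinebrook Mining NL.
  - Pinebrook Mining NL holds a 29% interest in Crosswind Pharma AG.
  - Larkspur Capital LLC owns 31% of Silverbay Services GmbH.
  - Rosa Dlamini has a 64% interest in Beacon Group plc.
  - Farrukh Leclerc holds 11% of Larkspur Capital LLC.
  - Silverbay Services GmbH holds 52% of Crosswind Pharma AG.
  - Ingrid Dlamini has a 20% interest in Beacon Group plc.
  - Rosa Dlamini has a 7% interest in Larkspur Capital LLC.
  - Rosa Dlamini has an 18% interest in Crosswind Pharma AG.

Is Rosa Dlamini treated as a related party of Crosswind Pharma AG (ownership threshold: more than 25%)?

Yes

By parent–child attribution (R1), Rosa Dlamini is treated as also owning Ingrid Dlamini's interest in Beacon Group plc, giving 64% + 20% = 84%.
By parent–child attribution (R1), Rosa Dlamini is treated as also owning Ingrid Dlamini's interest in Larkspur Capital LLC, giving 7% + 75% = 82%.
Chain via Beacon Group plc → Pinebrook Mining NL (R2): 84% × 58% × 29% = 14.1288% of Crosswind Pharma AG.
Chain via Larkspur Capital LLC → Silverbay Services GmbH (R2): 82% × 31% × 52% = 13.2184% of Crosswind Pharma AG.
Direct interest in Crosswind Pharma AG: 18%.
Aggregating (R3): 14.1288% + 13.2184% + 18% = 45.3472%.
45.3472% exceeds the 25% threshold, so Rosa is a related party to Crosswind Pharma AG.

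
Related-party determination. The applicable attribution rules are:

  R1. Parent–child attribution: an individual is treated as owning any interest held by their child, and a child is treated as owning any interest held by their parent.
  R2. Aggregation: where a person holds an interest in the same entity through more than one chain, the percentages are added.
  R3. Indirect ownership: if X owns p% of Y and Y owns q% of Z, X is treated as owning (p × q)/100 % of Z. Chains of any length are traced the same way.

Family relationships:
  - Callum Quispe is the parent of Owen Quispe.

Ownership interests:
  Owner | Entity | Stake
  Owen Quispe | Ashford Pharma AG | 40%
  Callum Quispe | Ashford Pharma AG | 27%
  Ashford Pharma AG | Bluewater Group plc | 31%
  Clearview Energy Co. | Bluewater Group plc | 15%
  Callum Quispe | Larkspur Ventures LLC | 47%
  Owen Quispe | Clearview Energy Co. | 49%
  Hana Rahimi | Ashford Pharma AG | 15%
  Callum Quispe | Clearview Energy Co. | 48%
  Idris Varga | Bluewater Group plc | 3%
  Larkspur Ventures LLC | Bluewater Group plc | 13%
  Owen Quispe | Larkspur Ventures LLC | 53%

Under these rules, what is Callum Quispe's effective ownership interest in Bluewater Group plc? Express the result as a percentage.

By parent–child attribution (R1), Callum Quispe is treated as also owning Owen Quispe's interest in Clearview Energy Co, giving 48% + 49% = 97%.
By parent–child attribution (R1), Callum Quispe is treated as also owning Owen Quispe's interest in Ashford Pharma AG, giving 27% + 40% = 67%.
By parent–child attribution (R1), Callum Quispe is treated as also owning Owen Quispe's interest in Larkspur Ventures LLC, giving 47% + 53% = 100%.
Chain via Clearview Energy Co. (R3): 97% × 15% = 14.55% of Bluewater Group plc.
Chain via Ashford Pharma AG (R3): 67% × 31% = 20.77% of Bluewater Group plc.
Chain via Larkspur Ventures LLC (R3): 100% × 13% = 13% of Bluewater Group plc.
Aggregating (R2): 14.55% + 20.77% + 13% = 48.32%.

48.32%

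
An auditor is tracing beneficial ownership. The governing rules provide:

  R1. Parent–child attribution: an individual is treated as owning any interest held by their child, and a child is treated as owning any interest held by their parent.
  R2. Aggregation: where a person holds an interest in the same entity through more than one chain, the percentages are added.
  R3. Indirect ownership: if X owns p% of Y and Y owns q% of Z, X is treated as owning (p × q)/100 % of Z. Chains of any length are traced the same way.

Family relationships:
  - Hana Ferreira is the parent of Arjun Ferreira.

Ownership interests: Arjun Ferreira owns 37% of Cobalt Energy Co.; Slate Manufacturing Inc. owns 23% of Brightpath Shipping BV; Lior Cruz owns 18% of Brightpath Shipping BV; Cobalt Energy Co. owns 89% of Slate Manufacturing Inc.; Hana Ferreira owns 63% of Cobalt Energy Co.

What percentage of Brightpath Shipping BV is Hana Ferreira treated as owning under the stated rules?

By parent–child attribution (R1), Hana Ferreira is treated as also owning Arjun Ferreira's interest in Cobalt Energy Co, giving 63% + 37% = 100%.
Chain via Cobalt Energy Co. → Slate Manufacturing Inc. (R3): 100% × 89% × 23% = 20.47% of Brightpath Shipping BV.

20.47%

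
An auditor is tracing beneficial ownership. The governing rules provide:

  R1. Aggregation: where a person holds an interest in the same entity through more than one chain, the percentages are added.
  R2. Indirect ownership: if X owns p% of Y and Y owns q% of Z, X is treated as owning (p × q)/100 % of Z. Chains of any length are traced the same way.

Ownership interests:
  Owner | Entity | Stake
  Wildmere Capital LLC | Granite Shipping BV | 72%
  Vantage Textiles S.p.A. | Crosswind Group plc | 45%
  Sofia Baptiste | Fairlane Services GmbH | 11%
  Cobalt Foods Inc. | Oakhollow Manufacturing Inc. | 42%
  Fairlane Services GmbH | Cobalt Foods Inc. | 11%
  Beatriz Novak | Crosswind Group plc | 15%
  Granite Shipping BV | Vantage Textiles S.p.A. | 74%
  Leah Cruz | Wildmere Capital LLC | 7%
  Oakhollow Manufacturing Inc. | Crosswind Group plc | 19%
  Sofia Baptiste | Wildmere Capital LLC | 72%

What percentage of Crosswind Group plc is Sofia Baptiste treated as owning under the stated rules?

Chain via Wildmere Capital LLC → Granite Shipping BV → Vantage Textiles S.p.A. (R2): 72% × 72% × 74% × 45% = 17.26272% of Crosswind Group plc.
Chain via Fairlane Services GmbH → Cobalt Foods Inc. → Oakhollow Manufacturing Inc. (R2): 11% × 11% × 42% × 19% = 0.096558% of Crosswind Group plc.
Aggregating (R1): 17.26272% + 0.096558% = 17.359278%.

17.359278%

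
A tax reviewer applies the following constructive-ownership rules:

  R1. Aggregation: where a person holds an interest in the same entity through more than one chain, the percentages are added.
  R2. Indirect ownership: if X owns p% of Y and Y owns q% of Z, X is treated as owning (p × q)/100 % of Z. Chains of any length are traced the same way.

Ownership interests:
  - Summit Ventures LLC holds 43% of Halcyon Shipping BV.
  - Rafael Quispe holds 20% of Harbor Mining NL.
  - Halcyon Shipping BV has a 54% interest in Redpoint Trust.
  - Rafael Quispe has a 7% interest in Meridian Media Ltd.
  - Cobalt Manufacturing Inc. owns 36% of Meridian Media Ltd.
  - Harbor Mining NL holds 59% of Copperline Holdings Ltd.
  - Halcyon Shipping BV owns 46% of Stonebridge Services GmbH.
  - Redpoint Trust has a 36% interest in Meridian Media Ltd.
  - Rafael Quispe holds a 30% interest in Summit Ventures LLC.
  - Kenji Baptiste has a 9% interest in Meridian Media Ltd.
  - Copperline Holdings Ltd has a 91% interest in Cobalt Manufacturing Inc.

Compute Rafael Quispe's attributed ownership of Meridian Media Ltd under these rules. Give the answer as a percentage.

Chain via Harbor Mining NL → Copperline Holdings Ltd → Cobalt Manufacturing Inc. (R2): 20% × 59% × 91% × 36% = 3.86568% of Meridian Media Ltd.
Chain via Summit Ventures LLC → Halcyon Shipping BV → Redpoint Trust (R2): 30% × 43% × 54% × 36% = 2.50776% of Meridian Media Ltd.
Direct interest in Meridian Media Ltd: 7%.
Aggregating (R1): 3.86568% + 2.50776% + 7% = 13.37344%.

13.37344%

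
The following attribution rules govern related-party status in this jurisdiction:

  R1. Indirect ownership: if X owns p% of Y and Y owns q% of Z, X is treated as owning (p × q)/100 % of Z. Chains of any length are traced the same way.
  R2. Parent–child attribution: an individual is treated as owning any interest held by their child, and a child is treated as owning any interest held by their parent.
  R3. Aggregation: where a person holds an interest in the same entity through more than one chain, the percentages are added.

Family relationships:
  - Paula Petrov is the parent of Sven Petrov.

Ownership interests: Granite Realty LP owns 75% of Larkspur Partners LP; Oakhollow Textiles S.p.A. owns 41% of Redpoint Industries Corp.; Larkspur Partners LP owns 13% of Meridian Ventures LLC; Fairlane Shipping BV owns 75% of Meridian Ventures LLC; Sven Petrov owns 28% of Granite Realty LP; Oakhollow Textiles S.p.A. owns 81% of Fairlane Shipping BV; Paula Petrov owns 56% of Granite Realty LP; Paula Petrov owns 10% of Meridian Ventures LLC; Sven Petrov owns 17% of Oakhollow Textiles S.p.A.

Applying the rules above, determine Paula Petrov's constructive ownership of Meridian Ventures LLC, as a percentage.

28.5175%

By parent–child attribution (R2), Paula Petrov is treated as also owning Sven Petrov's interest in Granite Realty LP, giving 56% + 28% = 84%.
By parent–child attribution (R2), Paula Petrov is treated as owning Sven Petrov's 17% interest in Oakhollow Textiles S.p.A.
Chain via Granite Realty LP → Larkspur Partners LP (R1): 84% × 75% × 13% = 8.19% of Meridian Ventures LLC.
Direct interest in Meridian Ventures LLC: 10%.
Chain via Oakhollow Textiles S.p.A. → Fairlane Shipping BV (R1): 17% × 81% × 75% = 10.3275% of Meridian Ventures LLC.
Aggregating (R3): 8.19% + 10% + 10.3275% = 28.5175%.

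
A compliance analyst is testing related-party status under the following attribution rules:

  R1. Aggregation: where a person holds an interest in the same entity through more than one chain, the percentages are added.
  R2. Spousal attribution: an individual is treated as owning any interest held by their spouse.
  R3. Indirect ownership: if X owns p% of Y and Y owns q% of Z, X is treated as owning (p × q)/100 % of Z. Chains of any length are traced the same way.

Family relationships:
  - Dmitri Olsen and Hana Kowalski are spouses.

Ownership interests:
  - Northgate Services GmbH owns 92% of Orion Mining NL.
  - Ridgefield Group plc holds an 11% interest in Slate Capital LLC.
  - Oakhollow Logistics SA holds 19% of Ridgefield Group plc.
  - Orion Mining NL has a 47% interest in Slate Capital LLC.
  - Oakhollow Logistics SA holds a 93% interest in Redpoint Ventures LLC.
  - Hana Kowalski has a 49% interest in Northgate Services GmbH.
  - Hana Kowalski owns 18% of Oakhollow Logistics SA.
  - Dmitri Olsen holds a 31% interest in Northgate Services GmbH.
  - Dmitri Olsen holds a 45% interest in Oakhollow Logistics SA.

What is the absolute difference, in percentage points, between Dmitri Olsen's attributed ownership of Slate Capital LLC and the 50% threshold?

14.0913

By spousal attribution (R2), Dmitri Olsen is treated as also owning Hana Kowalski's interest in Oakhollow Logistics SA, giving 45% + 18% = 63%.
By spousal attribution (R2), Dmitri Olsen is treated as also owning Hana Kowalski's interest in Northgate Services GmbH, giving 31% + 49% = 80%.
Chain via Oakhollow Logistics SA → Ridgefield Group plc (R3): 63% × 19% × 11% = 1.3167% of Slate Capital LLC.
Chain via Northgate Services GmbH → Orion Mining NL (R3): 80% × 92% × 47% = 34.592% of Slate Capital LLC.
Aggregating (R1): 1.3167% + 34.592% = 35.9087%.
35.9087% falls short of the 50% threshold by 14.0913 percentage points.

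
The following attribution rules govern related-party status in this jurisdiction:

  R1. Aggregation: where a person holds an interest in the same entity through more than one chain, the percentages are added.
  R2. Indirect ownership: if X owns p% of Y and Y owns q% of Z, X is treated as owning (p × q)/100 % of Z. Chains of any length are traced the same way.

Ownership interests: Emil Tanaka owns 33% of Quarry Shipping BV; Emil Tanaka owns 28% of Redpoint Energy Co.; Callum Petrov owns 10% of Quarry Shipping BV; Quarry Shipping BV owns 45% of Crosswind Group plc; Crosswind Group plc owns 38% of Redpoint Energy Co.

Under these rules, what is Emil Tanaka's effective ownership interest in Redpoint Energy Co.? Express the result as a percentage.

Chain via Quarry Shipping BV → Crosswind Group plc (R2): 33% × 45% × 38% = 5.643% of Redpoint Energy Co.
Direct interest in Redpoint Energy Co: 28%.
Aggregating (R1): 5.643% + 28% = 33.643%.

33.643%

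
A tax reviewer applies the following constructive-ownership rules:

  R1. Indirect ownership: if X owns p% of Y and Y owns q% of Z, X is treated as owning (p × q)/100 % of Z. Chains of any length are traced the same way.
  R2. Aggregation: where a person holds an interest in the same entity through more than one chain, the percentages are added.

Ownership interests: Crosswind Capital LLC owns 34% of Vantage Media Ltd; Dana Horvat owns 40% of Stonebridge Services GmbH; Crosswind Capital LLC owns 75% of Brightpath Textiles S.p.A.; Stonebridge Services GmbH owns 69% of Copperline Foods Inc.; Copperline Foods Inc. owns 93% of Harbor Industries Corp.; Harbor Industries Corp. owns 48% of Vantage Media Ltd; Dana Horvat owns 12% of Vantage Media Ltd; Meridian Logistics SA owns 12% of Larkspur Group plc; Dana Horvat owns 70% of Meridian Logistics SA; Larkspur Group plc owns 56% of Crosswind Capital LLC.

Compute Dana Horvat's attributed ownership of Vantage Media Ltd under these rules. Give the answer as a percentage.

Chain via Meridian Logistics SA → Larkspur Group plc → Crosswind Capital LLC (R1): 70% × 12% × 56% × 34% = 1.59936% of Vantage Media Ltd.
Chain via Stonebridge Services GmbH → Copperline Foods Inc. → Harbor Industries Corp. (R1): 40% × 69% × 93% × 48% = 12.32064% of Vantage Media Ltd.
Direct interest in Vantage Media Ltd: 12%.
Aggregating (R2): 1.59936% + 12.32064% + 12% = 25.92%.

25.92%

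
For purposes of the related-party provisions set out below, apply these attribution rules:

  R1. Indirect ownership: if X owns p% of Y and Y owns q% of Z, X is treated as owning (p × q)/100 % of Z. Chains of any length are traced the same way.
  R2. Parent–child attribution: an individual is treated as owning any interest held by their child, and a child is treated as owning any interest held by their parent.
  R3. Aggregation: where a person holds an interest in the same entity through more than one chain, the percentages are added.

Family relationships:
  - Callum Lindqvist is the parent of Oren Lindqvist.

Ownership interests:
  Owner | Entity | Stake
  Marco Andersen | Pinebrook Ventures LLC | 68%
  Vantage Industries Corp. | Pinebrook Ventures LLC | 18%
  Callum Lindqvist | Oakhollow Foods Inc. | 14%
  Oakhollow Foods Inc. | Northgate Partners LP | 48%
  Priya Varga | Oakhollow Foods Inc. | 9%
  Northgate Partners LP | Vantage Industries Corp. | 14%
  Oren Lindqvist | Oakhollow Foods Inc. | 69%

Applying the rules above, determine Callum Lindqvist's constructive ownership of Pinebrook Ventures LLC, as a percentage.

1.003968%

By parent–child attribution (R2), Callum Lindqvist is treated as also owning Oren Lindqvist's interest in Oakhollow Foods Inc, giving 14% + 69% = 83%.
Chain via Oakhollow Foods Inc. → Northgate Partners LP → Vantage Industries Corp. (R1): 83% × 48% × 14% × 18% = 1.003968% of Pinebrook Ventures LLC.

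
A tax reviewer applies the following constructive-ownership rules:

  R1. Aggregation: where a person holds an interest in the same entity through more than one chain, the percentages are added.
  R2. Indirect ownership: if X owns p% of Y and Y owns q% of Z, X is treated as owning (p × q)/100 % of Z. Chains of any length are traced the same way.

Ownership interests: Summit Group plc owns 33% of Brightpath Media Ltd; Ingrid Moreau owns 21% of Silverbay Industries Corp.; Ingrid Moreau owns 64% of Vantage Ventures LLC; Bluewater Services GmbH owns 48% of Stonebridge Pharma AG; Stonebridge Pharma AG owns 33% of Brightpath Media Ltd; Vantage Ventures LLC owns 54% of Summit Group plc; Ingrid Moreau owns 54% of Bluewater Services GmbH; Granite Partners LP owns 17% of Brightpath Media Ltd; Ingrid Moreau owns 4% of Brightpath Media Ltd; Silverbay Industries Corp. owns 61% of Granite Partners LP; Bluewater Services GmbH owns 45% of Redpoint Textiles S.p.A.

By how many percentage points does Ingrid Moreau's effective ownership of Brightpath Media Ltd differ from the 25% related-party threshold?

1.1361

Chain via Silverbay Industries Corp. → Granite Partners LP (R2): 21% × 61% × 17% = 2.1777% of Brightpath Media Ltd.
Chain via Vantage Ventures LLC → Summit Group plc (R2): 64% × 54% × 33% = 11.4048% of Brightpath Media Ltd.
Chain via Bluewater Services GmbH → Stonebridge Pharma AG (R2): 54% × 48% × 33% = 8.5536% of Brightpath Media Ltd.
Direct interest in Brightpath Media Ltd: 4%.
Aggregating (R1): 2.1777% + 11.4048% + 8.5536% + 4% = 26.1361%.
26.1361% exceeds the 25% threshold by 1.1361 percentage points.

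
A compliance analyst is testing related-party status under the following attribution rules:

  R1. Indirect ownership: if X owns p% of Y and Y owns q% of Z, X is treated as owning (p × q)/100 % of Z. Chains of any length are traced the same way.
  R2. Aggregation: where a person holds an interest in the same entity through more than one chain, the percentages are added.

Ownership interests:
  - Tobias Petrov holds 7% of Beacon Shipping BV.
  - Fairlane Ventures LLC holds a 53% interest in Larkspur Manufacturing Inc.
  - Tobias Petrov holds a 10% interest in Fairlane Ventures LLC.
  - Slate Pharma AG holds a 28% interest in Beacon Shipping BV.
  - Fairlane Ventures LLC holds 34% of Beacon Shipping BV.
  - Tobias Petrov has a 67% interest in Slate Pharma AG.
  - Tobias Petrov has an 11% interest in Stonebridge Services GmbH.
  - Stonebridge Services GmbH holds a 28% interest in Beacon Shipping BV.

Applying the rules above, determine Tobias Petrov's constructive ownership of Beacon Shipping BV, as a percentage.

32.24%

Chain via Fairlane Ventures LLC (R1): 10% × 34% = 3.4% of Beacon Shipping BV.
Chain via Stonebridge Services GmbH (R1): 11% × 28% = 3.08% of Beacon Shipping BV.
Chain via Slate Pharma AG (R1): 67% × 28% = 18.76% of Beacon Shipping BV.
Direct interest in Beacon Shipping BV: 7%.
Aggregating (R2): 3.4% + 3.08% + 18.76% + 7% = 32.24%.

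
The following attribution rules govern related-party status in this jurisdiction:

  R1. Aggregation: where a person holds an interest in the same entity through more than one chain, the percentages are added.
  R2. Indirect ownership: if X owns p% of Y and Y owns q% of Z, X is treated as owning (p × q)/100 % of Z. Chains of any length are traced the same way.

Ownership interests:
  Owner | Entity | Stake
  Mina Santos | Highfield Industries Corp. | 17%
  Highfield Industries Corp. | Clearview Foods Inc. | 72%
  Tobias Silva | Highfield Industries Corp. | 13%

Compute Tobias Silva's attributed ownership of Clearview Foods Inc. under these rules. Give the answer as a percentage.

9.36%

Chain via Highfield Industries Corp. (R2): 13% × 72% = 9.36% of Clearview Foods Inc.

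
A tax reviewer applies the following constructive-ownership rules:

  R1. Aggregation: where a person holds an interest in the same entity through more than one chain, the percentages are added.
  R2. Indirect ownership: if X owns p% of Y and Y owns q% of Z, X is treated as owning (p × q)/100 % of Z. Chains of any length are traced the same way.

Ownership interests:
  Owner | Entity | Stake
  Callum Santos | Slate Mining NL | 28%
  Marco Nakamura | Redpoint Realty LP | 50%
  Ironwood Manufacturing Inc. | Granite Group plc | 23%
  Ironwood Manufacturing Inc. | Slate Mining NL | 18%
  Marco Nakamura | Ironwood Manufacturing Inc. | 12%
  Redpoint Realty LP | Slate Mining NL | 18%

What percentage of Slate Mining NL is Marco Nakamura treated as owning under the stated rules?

Chain via Redpoint Realty LP (R2): 50% × 18% = 9% of Slate Mining NL.
Chain via Ironwood Manufacturing Inc. (R2): 12% × 18% = 2.16% of Slate Mining NL.
Aggregating (R1): 9% + 2.16% = 11.16%.

11.16%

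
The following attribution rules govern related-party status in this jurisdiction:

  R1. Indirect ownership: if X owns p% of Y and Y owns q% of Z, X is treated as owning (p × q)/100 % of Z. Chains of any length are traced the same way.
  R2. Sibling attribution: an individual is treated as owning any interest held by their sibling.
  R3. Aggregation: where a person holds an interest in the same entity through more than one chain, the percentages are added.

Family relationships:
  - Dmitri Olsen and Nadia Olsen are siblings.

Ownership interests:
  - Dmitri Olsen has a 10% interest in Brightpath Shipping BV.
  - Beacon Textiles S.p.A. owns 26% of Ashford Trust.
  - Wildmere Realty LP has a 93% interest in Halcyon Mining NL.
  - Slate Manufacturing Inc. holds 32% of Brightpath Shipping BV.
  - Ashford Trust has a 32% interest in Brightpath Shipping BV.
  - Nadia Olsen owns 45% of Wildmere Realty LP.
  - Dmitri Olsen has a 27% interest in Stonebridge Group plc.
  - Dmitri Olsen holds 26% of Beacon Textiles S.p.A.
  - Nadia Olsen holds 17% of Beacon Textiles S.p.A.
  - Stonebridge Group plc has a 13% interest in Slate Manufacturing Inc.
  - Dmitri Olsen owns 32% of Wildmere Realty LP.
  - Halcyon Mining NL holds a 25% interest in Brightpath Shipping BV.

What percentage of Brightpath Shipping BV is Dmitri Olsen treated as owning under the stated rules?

By sibling attribution (R2), Dmitri Olsen is treated as also owning Nadia Olsen's interest in Beacon Textiles S.p.A, giving 26% + 17% = 43%.
By sibling attribution (R2), Dmitri Olsen is treated as also owning Nadia Olsen's interest in Wildmere Realty LP, giving 32% + 45% = 77%.
Chain via Beacon Textiles S.p.A. → Ashford Trust (R1): 43% × 26% × 32% = 3.5776% of Brightpath Shipping BV.
Chain via Stonebridge Group plc → Slate Manufacturing Inc. (R1): 27% × 13% × 32% = 1.1232% of Brightpath Shipping BV.
Chain via Wildmere Realty LP → Halcyon Mining NL (R1): 77% × 93% × 25% = 17.9025% of Brightpath Shipping BV.
Direct interest in Brightpath Shipping BV: 10%.
Aggregating (R3): 3.5776% + 1.1232% + 17.9025% + 10% = 32.6033%.

32.6033%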